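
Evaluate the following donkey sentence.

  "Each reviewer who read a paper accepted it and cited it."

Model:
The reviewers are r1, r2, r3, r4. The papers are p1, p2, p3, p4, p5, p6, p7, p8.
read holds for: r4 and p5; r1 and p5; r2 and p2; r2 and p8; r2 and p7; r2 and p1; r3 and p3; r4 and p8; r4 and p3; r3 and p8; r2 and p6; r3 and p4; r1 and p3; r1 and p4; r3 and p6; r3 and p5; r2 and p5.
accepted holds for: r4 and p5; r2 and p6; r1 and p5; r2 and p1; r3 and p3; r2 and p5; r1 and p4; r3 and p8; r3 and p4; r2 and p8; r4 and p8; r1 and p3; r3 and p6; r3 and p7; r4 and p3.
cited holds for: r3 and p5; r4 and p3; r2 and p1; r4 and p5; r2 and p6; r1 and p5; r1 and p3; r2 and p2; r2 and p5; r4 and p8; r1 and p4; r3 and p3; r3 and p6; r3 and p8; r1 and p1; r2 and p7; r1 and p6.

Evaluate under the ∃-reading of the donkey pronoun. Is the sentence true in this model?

"it" takes "a paper" as antecedent — a donkey pronoun bound across the clause boundary.
Weak reading: every reviewer r with some read-paper has at least one read-paper p such that accepted(r,p) ∧ cited(r,p).
Per reviewer: r1:✓  r2:✓  r3:✓  r4:✓
Every reviewer in the restrictor has a witness.

True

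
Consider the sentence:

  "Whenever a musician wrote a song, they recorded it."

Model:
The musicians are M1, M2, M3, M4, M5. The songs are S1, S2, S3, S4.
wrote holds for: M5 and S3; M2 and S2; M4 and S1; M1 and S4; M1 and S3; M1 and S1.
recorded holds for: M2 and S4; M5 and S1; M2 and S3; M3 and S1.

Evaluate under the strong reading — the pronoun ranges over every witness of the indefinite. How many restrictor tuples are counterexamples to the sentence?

"it" takes "a song" as antecedent — a donkey pronoun bound across the clause boundary.
Strong reading: for every (m,s) with wrote(m,s), recorded(m,s).
Restrictor pairs: (M1,S1) ✗  (M1,S3) ✗  (M1,S4) ✗  (M2,S2) ✗  (M4,S1) ✗  (M5,S3) ✗
Counterexamples (restrictor pairs failing the scope): 6.

6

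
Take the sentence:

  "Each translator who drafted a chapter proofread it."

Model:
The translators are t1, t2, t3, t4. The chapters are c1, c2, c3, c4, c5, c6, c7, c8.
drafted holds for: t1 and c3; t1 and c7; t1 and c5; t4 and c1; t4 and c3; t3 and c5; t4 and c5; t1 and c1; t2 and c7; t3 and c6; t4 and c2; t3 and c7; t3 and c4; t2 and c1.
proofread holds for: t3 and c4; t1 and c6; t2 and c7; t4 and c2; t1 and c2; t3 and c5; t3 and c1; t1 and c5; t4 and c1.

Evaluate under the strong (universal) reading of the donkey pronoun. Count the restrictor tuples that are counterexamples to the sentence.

8

"it" takes "a chapter" as antecedent — a donkey pronoun bound across the clause boundary.
Strong reading: for every (t,c) with drafted(t,c), proofread(t,c).
Restrictor pairs: (t1,c1) ✗  (t1,c3) ✗  (t1,c5) ✓  (t1,c7) ✗  (t2,c1) ✗  (t2,c7) ✓  (t3,c4) ✓  (t3,c5) ✓  (t3,c6) ✗  (t3,c7) ✗  (t4,c1) ✓  (t4,c2) ✓  (t4,c3) ✗  (t4,c5) ✗
Counterexamples (restrictor pairs failing the scope): 8.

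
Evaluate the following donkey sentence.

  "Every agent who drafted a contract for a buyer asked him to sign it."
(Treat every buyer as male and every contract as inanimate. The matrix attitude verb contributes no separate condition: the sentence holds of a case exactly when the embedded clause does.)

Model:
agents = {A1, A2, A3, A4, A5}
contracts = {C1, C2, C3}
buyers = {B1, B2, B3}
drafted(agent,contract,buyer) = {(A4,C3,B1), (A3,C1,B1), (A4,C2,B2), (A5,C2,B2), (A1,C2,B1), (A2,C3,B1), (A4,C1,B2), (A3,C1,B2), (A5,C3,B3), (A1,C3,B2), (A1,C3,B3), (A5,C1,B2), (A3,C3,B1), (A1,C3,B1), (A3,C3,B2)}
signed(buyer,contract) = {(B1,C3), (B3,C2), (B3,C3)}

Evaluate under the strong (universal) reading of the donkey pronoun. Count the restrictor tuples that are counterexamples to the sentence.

9

"him" takes "a buyer" as antecedent and "it" takes "a contract"; both are donkey pronouns co-varying with the restrictor.
Strong reading: for every (a,c,b) with drafted(a,c,b), signed(b,c).
Restrictor triples: (A1,C2,B1)→signed(B1,C2) ✗  (A1,C3,B1)→signed(B1,C3) ✓  (A1,C3,B2)→signed(B2,C3) ✗  (A1,C3,B3)→signed(B3,C3) ✓  (A2,C3,B1)→signed(B1,C3) ✓  (A3,C1,B1)→signed(B1,C1) ✗  (A3,C1,B2)→signed(B2,C1) ✗  (A3,C3,B1)→signed(B1,C3) ✓  (A3,C3,B2)→signed(B2,C3) ✗  (A4,C1,B2)→signed(B2,C1) ✗  (A4,C2,B2)→signed(B2,C2) ✗  (A4,C3,B1)→signed(B1,C3) ✓  (A5,C1,B2)→signed(B2,C1) ✗  (A5,C2,B2)→signed(B2,C2) ✗  (A5,C3,B3)→signed(B3,C3) ✓
Counterexamples (restrictor triples failing the scope): 9.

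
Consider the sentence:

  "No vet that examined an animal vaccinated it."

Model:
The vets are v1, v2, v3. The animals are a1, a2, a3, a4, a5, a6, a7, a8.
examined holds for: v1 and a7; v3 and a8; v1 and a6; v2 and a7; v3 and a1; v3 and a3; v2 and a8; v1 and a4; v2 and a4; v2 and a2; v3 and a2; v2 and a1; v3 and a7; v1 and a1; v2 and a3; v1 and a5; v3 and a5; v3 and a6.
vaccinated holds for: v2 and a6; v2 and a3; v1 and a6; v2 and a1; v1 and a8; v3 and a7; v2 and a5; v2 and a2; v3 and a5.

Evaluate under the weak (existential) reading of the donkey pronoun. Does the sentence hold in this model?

False

"it" takes "an animal" as antecedent — a donkey pronoun bound across the clause boundary.
Truth condition: for no (v,a) with examined(v,a) does vaccinated(v,a) hold.
Restrictor pairs — does the scope hold? (v1,a1):fails  (v1,a4):fails  (v1,a5):fails  (v1,a6):holds  (v1,a7):fails  (v2,a1):holds  (v2,a2):holds  (v2,a3):holds  (v2,a4):fails  (v2,a7):fails  (v2,a8):fails  (v3,a1):fails  (v3,a2):fails  (v3,a3):fails  (v3,a5):holds  (v3,a6):fails  (v3,a7):holds  (v3,a8):fails
Scope holds for 6 pair(s), so the sentence is false.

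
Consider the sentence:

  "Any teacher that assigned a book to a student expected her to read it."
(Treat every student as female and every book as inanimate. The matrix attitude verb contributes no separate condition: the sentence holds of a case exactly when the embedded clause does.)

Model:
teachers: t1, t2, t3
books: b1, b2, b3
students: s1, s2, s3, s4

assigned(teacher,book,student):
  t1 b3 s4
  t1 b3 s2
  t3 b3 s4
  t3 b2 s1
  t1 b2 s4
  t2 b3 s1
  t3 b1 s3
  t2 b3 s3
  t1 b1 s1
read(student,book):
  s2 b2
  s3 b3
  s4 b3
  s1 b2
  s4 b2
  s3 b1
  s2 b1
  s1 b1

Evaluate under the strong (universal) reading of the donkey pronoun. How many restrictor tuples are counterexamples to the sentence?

"her" takes "a student" as antecedent and "it" takes "a book"; both are donkey pronouns co-varying with the restrictor.
Strong reading: for every (t,b,s) with assigned(t,b,s), read(s,b).
Restrictor triples: (t1,b1,s1)→read(s1,b1) ✓  (t1,b2,s4)→read(s4,b2) ✓  (t1,b3,s2)→read(s2,b3) ✗  (t1,b3,s4)→read(s4,b3) ✓  (t2,b3,s1)→read(s1,b3) ✗  (t2,b3,s3)→read(s3,b3) ✓  (t3,b1,s3)→read(s3,b1) ✓  (t3,b2,s1)→read(s1,b2) ✓  (t3,b3,s4)→read(s4,b3) ✓
Counterexamples (restrictor triples failing the scope): 2.

2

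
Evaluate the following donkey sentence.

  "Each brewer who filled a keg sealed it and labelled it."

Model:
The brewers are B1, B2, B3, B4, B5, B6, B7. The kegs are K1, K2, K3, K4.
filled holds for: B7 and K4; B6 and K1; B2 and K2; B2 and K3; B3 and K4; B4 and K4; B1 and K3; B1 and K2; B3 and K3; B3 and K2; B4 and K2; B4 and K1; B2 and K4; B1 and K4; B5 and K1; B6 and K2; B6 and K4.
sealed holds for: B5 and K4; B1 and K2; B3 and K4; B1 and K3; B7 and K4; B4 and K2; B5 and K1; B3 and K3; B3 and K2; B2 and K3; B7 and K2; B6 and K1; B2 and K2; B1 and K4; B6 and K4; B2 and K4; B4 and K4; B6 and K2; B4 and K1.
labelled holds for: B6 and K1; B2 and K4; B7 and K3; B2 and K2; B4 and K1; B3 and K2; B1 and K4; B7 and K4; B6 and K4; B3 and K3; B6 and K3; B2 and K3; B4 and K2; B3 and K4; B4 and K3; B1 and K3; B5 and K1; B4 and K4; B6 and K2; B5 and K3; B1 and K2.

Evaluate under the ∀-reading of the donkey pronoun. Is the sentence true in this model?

"it" takes "a keg" as antecedent — a donkey pronoun bound across the clause boundary.
Strong reading: for every (b,k) with filled(b,k), sealed(b,k) ∧ labelled(b,k).
Restrictor pairs: (B1,K2) ✓  (B1,K3) ✓  (B1,K4) ✓  (B2,K2) ✓  (B2,K3) ✓  (B2,K4) ✓  (B3,K2) ✓  (B3,K3) ✓  (B3,K4) ✓  (B4,K1) ✓  (B4,K2) ✓  (B4,K4) ✓  (B5,K1) ✓  (B6,K1) ✓  (B6,K2) ✓  (B6,K4) ✓  (B7,K4) ✓
Every restrictor pair satisfies the scope.

True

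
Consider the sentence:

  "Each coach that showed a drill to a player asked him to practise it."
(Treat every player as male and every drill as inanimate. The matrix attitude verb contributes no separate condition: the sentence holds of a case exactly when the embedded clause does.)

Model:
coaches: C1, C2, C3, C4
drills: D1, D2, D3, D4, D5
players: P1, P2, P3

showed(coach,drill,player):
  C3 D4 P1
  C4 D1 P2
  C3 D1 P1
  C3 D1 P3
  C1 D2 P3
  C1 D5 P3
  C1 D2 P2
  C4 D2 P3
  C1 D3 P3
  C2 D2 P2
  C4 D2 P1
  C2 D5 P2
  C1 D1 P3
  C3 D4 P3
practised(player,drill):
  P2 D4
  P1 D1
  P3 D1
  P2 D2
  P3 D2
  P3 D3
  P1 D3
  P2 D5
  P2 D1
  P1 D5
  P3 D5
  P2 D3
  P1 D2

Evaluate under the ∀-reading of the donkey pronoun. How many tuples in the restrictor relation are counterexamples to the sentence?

"him" takes "a player" as antecedent and "it" takes "a drill"; both are donkey pronouns co-varying with the restrictor.
Strong reading: for every (c,d,p) with showed(c,d,p), practised(p,d).
Restrictor triples: (C1,D1,P3)→practised(P3,D1) ✓  (C1,D2,P2)→practised(P2,D2) ✓  (C1,D2,P3)→practised(P3,D2) ✓  (C1,D3,P3)→practised(P3,D3) ✓  (C1,D5,P3)→practised(P3,D5) ✓  (C2,D2,P2)→practised(P2,D2) ✓  (C2,D5,P2)→practised(P2,D5) ✓  (C3,D1,P1)→practised(P1,D1) ✓  (C3,D1,P3)→practised(P3,D1) ✓  (C3,D4,P1)→practised(P1,D4) ✗  (C3,D4,P3)→practised(P3,D4) ✗  (C4,D1,P2)→practised(P2,D1) ✓  (C4,D2,P1)→practised(P1,D2) ✓  (C4,D2,P3)→practised(P3,D2) ✓
Counterexamples (restrictor triples failing the scope): 2.

2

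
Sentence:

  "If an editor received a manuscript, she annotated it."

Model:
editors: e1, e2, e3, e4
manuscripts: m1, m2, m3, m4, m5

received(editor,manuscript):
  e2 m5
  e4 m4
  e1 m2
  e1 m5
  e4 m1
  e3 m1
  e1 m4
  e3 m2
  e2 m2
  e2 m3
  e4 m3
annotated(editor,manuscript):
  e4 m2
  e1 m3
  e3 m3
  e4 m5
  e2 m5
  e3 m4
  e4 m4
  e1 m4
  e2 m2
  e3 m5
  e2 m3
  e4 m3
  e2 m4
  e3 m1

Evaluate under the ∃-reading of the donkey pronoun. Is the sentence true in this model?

True

"it" takes "a manuscript" as antecedent — a donkey pronoun bound across the clause boundary.
Weak reading: every editor e with some received-manuscript has at least one received-manuscript m such that annotated(e,m).
Per editor: e1:✓  e2:✓  e3:✓  e4:✓
Every editor in the restrictor has a witness.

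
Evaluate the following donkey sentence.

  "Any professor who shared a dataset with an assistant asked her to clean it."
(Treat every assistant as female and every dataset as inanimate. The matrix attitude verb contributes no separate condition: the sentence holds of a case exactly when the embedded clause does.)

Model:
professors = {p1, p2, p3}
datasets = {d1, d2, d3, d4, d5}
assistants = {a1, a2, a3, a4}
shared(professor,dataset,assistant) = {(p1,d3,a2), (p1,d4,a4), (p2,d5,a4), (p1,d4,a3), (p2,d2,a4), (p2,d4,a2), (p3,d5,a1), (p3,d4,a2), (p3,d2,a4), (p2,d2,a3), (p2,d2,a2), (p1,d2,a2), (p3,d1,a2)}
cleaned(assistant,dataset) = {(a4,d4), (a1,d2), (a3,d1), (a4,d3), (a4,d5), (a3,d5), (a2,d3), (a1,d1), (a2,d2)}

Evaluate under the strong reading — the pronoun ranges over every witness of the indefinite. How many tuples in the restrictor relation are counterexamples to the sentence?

8

"her" takes "an assistant" as antecedent and "it" takes "a dataset"; both are donkey pronouns co-varying with the restrictor.
Strong reading: for every (p,d,a) with shared(p,d,a), cleaned(a,d).
Restrictor triples: (p1,d2,a2)→cleaned(a2,d2) ✓  (p1,d3,a2)→cleaned(a2,d3) ✓  (p1,d4,a3)→cleaned(a3,d4) ✗  (p1,d4,a4)→cleaned(a4,d4) ✓  (p2,d2,a2)→cleaned(a2,d2) ✓  (p2,d2,a3)→cleaned(a3,d2) ✗  (p2,d2,a4)→cleaned(a4,d2) ✗  (p2,d4,a2)→cleaned(a2,d4) ✗  (p2,d5,a4)→cleaned(a4,d5) ✓  (p3,d1,a2)→cleaned(a2,d1) ✗  (p3,d2,a4)→cleaned(a4,d2) ✗  (p3,d4,a2)→cleaned(a2,d4) ✗  (p3,d5,a1)→cleaned(a1,d5) ✗
Counterexamples (restrictor triples failing the scope): 8.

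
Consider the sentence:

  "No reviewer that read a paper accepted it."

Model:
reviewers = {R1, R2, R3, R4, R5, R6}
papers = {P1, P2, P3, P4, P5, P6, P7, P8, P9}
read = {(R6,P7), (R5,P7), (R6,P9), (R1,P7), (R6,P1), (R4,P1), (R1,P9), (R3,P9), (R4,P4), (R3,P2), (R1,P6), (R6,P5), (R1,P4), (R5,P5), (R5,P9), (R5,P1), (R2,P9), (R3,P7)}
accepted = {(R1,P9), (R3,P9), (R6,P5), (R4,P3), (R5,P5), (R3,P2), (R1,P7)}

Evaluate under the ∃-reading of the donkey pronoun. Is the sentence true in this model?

"it" takes "a paper" as antecedent — a donkey pronoun bound across the clause boundary.
Truth condition: for no (r,p) with read(r,p) does accepted(r,p) hold.
Restrictor pairs — does the scope hold? (R1,P4):fails  (R1,P6):fails  (R1,P7):holds  (R1,P9):holds  (R2,P9):fails  (R3,P2):holds  (R3,P7):fails  (R3,P9):holds  (R4,P1):fails  (R4,P4):fails  (R5,P1):fails  (R5,P5):holds  (R5,P7):fails  (R5,P9):fails  (R6,P1):fails  (R6,P5):holds  (R6,P7):fails  (R6,P9):fails
Scope holds for 6 pair(s), so the sentence is false.

False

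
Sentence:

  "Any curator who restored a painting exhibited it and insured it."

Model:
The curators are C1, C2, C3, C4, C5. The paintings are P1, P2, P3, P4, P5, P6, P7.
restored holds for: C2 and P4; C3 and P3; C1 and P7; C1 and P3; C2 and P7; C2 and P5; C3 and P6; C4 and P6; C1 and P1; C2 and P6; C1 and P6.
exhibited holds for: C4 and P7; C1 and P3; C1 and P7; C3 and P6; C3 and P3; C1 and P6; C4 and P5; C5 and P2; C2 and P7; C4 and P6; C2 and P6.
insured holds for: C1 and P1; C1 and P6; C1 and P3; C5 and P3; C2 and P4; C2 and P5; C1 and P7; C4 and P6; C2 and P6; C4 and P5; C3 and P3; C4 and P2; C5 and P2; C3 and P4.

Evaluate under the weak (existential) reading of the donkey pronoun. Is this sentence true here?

True

"it" takes "a painting" as antecedent — a donkey pronoun bound across the clause boundary.
Weak reading: every curator c with some restored-painting has at least one restored-painting p such that exhibited(c,p) ∧ insured(c,p).
Per curator: C1:✓  C2:✓  C3:✓  C4:✓
Every curator in the restrictor has a witness.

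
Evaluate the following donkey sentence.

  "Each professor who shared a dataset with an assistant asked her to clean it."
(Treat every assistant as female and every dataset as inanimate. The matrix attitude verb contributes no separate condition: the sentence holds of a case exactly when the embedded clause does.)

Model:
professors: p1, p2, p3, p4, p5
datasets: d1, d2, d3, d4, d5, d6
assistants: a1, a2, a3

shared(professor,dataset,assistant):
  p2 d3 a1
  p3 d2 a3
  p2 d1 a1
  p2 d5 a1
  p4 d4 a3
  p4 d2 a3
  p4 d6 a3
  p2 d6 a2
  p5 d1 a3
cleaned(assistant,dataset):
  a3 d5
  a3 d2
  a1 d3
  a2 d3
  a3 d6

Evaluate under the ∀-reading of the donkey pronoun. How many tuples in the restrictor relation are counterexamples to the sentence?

5

"her" takes "an assistant" as antecedent and "it" takes "a dataset"; both are donkey pronouns co-varying with the restrictor.
Strong reading: for every (p,d,a) with shared(p,d,a), cleaned(a,d).
Restrictor triples: (p2,d1,a1)→cleaned(a1,d1) ✗  (p2,d3,a1)→cleaned(a1,d3) ✓  (p2,d5,a1)→cleaned(a1,d5) ✗  (p2,d6,a2)→cleaned(a2,d6) ✗  (p3,d2,a3)→cleaned(a3,d2) ✓  (p4,d2,a3)→cleaned(a3,d2) ✓  (p4,d4,a3)→cleaned(a3,d4) ✗  (p4,d6,a3)→cleaned(a3,d6) ✓  (p5,d1,a3)→cleaned(a3,d1) ✗
Counterexamples (restrictor triples failing the scope): 5.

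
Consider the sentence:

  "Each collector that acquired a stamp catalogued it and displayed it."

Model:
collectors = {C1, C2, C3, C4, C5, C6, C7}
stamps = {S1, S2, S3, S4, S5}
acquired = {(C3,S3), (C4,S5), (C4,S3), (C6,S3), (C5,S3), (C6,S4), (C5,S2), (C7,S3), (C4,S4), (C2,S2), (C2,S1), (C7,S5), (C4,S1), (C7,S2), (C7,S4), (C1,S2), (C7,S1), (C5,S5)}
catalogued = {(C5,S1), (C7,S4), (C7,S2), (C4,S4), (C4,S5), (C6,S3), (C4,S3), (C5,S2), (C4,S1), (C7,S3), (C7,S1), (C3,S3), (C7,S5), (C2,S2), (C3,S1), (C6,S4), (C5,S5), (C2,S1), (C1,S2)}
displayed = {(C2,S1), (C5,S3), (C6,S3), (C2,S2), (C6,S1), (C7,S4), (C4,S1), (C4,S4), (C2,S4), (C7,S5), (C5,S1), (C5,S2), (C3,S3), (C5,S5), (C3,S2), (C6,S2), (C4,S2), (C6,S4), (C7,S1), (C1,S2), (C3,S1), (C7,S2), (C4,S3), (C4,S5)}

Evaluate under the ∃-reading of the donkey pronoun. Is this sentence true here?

True

"it" takes "a stamp" as antecedent — a donkey pronoun bound across the clause boundary.
Weak reading: every collector c with some acquired-stamp has at least one acquired-stamp s such that catalogued(c,s) ∧ displayed(c,s).
Per collector: C1:✓  C2:✓  C3:✓  C4:✓  C5:✓  C6:✓  C7:✓
Every collector in the restrictor has a witness.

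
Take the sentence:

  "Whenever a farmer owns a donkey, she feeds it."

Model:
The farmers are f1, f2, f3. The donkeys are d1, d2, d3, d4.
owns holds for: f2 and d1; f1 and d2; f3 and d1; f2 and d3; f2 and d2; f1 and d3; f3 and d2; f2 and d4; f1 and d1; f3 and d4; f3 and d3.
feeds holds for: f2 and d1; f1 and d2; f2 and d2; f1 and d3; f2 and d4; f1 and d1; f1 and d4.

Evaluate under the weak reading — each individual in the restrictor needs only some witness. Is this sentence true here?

False

"it" takes "a donkey" as antecedent — a donkey pronoun bound across the clause boundary.
Weak reading: every farmer f with some owns-donkey has at least one owns-donkey d such that feeds(f,d).
Per farmer: f1:✓  f2:✓  f3:✗
f3 has no witness among its owns-donkeys.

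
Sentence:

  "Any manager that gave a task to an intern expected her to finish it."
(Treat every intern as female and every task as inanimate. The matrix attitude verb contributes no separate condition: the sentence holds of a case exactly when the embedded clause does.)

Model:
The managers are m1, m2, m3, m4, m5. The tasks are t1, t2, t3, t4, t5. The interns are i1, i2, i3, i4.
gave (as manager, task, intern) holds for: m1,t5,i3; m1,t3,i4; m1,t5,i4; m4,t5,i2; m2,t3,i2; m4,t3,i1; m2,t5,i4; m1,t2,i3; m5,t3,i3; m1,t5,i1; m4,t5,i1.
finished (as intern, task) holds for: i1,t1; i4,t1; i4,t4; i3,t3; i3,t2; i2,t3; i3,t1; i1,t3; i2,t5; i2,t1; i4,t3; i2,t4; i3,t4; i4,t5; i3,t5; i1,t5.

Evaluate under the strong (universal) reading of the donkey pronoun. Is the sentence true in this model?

"her" takes "an intern" as antecedent and "it" takes "a task"; both are donkey pronouns co-varying with the restrictor.
Strong reading: for every (m,t,i) with gave(m,t,i), finished(i,t).
Restrictor triples: (m1,t2,i3)→finished(i3,t2) ✓  (m1,t3,i4)→finished(i4,t3) ✓  (m1,t5,i1)→finished(i1,t5) ✓  (m1,t5,i3)→finished(i3,t5) ✓  (m1,t5,i4)→finished(i4,t5) ✓  (m2,t3,i2)→finished(i2,t3) ✓  (m2,t5,i4)→finished(i4,t5) ✓  (m4,t3,i1)→finished(i1,t3) ✓  (m4,t5,i1)→finished(i1,t5) ✓  (m4,t5,i2)→finished(i2,t5) ✓  (m5,t3,i3)→finished(i3,t3) ✓
Every restrictor triple satisfies the scope.

True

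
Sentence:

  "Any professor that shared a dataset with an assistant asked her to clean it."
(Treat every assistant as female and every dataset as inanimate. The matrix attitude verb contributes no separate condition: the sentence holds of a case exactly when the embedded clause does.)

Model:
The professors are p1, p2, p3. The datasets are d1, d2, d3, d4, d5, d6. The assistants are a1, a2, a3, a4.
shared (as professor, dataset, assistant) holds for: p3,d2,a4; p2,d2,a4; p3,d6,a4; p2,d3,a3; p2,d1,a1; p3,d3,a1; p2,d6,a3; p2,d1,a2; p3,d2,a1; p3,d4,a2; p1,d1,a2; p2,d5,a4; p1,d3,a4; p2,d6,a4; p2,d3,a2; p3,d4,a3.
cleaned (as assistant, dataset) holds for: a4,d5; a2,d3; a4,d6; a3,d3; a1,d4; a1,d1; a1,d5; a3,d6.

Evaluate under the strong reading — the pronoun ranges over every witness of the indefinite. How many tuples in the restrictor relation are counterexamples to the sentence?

9

"her" takes "an assistant" as antecedent and "it" takes "a dataset"; both are donkey pronouns co-varying with the restrictor.
Strong reading: for every (p,d,a) with shared(p,d,a), cleaned(a,d).
Restrictor triples: (p1,d1,a2)→cleaned(a2,d1) ✗  (p1,d3,a4)→cleaned(a4,d3) ✗  (p2,d1,a1)→cleaned(a1,d1) ✓  (p2,d1,a2)→cleaned(a2,d1) ✗  (p2,d2,a4)→cleaned(a4,d2) ✗  (p2,d3,a2)→cleaned(a2,d3) ✓  (p2,d3,a3)→cleaned(a3,d3) ✓  (p2,d5,a4)→cleaned(a4,d5) ✓  (p2,d6,a3)→cleaned(a3,d6) ✓  (p2,d6,a4)→cleaned(a4,d6) ✓  (p3,d2,a1)→cleaned(a1,d2) ✗  (p3,d2,a4)→cleaned(a4,d2) ✗  (p3,d3,a1)→cleaned(a1,d3) ✗  (p3,d4,a2)→cleaned(a2,d4) ✗  (p3,d4,a3)→cleaned(a3,d4) ✗  (p3,d6,a4)→cleaned(a4,d6) ✓
Counterexamples (restrictor triples failing the scope): 9.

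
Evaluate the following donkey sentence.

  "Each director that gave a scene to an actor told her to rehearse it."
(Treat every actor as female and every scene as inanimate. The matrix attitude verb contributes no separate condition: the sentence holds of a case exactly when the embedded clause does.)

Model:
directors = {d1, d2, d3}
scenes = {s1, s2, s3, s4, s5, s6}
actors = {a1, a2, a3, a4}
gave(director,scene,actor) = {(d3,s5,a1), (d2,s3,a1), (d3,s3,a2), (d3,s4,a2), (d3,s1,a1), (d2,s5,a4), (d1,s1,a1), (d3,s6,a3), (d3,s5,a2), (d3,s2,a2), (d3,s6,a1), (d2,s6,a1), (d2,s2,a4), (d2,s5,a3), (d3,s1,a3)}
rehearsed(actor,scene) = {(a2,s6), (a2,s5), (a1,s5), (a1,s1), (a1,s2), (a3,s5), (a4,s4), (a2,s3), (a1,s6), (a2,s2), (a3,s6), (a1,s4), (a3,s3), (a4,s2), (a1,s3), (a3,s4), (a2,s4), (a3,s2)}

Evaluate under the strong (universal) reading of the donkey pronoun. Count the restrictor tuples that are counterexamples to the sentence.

2

"her" takes "an actor" as antecedent and "it" takes "a scene"; both are donkey pronouns co-varying with the restrictor.
Strong reading: for every (d,s,a) with gave(d,s,a), rehearsed(a,s).
Restrictor triples: (d1,s1,a1)→rehearsed(a1,s1) ✓  (d2,s2,a4)→rehearsed(a4,s2) ✓  (d2,s3,a1)→rehearsed(a1,s3) ✓  (d2,s5,a3)→rehearsed(a3,s5) ✓  (d2,s5,a4)→rehearsed(a4,s5) ✗  (d2,s6,a1)→rehearsed(a1,s6) ✓  (d3,s1,a1)→rehearsed(a1,s1) ✓  (d3,s1,a3)→rehearsed(a3,s1) ✗  (d3,s2,a2)→rehearsed(a2,s2) ✓  (d3,s3,a2)→rehearsed(a2,s3) ✓  (d3,s4,a2)→rehearsed(a2,s4) ✓  (d3,s5,a1)→rehearsed(a1,s5) ✓  (d3,s5,a2)→rehearsed(a2,s5) ✓  (d3,s6,a1)→rehearsed(a1,s6) ✓  (d3,s6,a3)→rehearsed(a3,s6) ✓
Counterexamples (restrictor triples failing the scope): 2.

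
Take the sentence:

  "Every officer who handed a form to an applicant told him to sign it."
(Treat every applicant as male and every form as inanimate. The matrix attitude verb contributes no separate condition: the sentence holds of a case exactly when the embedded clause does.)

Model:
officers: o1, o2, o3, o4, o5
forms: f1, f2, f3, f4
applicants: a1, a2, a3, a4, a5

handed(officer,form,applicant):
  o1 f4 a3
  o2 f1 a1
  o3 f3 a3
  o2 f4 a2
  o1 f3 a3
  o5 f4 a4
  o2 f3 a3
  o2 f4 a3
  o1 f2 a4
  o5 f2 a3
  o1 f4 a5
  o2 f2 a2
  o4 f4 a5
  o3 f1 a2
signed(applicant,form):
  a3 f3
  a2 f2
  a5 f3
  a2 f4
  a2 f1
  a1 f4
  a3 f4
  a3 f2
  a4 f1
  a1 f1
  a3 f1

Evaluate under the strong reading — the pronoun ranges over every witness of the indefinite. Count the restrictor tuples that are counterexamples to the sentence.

"him" takes "an applicant" as antecedent and "it" takes "a form"; both are donkey pronouns co-varying with the restrictor.
Strong reading: for every (o,f,a) with handed(o,f,a), signed(a,f).
Restrictor triples: (o1,f2,a4)→signed(a4,f2) ✗  (o1,f3,a3)→signed(a3,f3) ✓  (o1,f4,a3)→signed(a3,f4) ✓  (o1,f4,a5)→signed(a5,f4) ✗  (o2,f1,a1)→signed(a1,f1) ✓  (o2,f2,a2)→signed(a2,f2) ✓  (o2,f3,a3)→signed(a3,f3) ✓  (o2,f4,a2)→signed(a2,f4) ✓  (o2,f4,a3)→signed(a3,f4) ✓  (o3,f1,a2)→signed(a2,f1) ✓  (o3,f3,a3)→signed(a3,f3) ✓  (o4,f4,a5)→signed(a5,f4) ✗  (o5,f2,a3)→signed(a3,f2) ✓  (o5,f4,a4)→signed(a4,f4) ✗
Counterexamples (restrictor triples failing the scope): 4.

4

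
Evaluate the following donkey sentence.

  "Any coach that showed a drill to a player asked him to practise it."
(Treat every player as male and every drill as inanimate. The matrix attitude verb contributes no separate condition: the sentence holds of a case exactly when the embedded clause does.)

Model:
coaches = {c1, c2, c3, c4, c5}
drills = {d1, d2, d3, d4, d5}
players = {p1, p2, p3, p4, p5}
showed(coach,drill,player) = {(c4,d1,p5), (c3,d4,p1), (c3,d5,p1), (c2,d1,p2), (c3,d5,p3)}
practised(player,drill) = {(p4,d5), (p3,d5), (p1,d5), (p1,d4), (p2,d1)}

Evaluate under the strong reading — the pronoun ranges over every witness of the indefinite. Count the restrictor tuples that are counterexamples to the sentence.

"him" takes "a player" as antecedent and "it" takes "a drill"; both are donkey pronouns co-varying with the restrictor.
Strong reading: for every (c,d,p) with showed(c,d,p), practised(p,d).
Restrictor triples: (c2,d1,p2)→practised(p2,d1) ✓  (c3,d4,p1)→practised(p1,d4) ✓  (c3,d5,p1)→practised(p1,d5) ✓  (c3,d5,p3)→practised(p3,d5) ✓  (c4,d1,p5)→practised(p5,d1) ✗
Counterexamples (restrictor triples failing the scope): 1.

1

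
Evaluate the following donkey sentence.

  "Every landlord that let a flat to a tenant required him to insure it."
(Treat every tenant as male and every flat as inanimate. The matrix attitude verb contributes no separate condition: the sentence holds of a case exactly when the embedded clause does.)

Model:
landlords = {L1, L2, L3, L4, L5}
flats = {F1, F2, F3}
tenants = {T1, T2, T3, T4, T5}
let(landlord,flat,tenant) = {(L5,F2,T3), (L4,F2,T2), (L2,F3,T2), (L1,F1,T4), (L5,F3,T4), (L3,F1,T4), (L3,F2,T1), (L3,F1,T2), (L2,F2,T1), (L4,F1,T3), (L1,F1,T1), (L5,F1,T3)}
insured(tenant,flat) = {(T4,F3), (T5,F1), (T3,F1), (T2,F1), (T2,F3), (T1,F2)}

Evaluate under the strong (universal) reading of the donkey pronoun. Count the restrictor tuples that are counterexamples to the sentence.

"him" takes "a tenant" as antecedent and "it" takes "a flat"; both are donkey pronouns co-varying with the restrictor.
Strong reading: for every (l,f,t) with let(l,f,t), insured(t,f).
Restrictor triples: (L1,F1,T1)→insured(T1,F1) ✗  (L1,F1,T4)→insured(T4,F1) ✗  (L2,F2,T1)→insured(T1,F2) ✓  (L2,F3,T2)→insured(T2,F3) ✓  (L3,F1,T2)→insured(T2,F1) ✓  (L3,F1,T4)→insured(T4,F1) ✗  (L3,F2,T1)→insured(T1,F2) ✓  (L4,F1,T3)→insured(T3,F1) ✓  (L4,F2,T2)→insured(T2,F2) ✗  (L5,F1,T3)→insured(T3,F1) ✓  (L5,F2,T3)→insured(T3,F2) ✗  (L5,F3,T4)→insured(T4,F3) ✓
Counterexamples (restrictor triples failing the scope): 5.

5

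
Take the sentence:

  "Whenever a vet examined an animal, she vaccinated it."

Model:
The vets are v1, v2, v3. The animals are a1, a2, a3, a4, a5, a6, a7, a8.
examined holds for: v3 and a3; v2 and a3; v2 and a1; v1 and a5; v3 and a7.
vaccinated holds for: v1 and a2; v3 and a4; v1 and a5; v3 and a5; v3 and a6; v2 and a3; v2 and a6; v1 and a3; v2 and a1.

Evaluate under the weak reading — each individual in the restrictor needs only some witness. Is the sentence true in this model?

"it" takes "an animal" as antecedent — a donkey pronoun bound across the clause boundary.
Weak reading: every vet v with some examined-animal has at least one examined-animal a such that vaccinated(v,a).
Per vet: v1:✓  v2:✓  v3:✗
v3 has no witness among its examined-animals.

False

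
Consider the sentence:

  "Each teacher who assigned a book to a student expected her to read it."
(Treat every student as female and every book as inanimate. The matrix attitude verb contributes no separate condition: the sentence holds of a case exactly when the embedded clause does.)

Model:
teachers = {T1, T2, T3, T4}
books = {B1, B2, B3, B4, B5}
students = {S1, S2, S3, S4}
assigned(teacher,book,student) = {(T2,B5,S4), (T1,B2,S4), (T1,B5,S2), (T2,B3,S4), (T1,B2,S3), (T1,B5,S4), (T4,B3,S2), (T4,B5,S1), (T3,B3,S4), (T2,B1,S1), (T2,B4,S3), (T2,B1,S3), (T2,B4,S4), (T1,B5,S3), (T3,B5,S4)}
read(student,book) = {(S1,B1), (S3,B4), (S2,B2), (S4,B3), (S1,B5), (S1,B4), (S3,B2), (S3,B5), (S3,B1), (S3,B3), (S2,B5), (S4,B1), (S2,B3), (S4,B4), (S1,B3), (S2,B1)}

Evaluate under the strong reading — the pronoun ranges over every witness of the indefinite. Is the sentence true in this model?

False

"her" takes "a student" as antecedent and "it" takes "a book"; both are donkey pronouns co-varying with the restrictor.
Strong reading: for every (t,b,s) with assigned(t,b,s), read(s,b).
Restrictor triples: (T1,B2,S3)→read(S3,B2) ✓  (T1,B2,S4)→read(S4,B2) ✗  (T1,B5,S2)→read(S2,B5) ✓  (T1,B5,S3)→read(S3,B5) ✓  (T1,B5,S4)→read(S4,B5) ✗  (T2,B1,S1)→read(S1,B1) ✓  (T2,B1,S3)→read(S3,B1) ✓  (T2,B3,S4)→read(S4,B3) ✓  (T2,B4,S3)→read(S3,B4) ✓  (T2,B4,S4)→read(S4,B4) ✓  (T2,B5,S4)→read(S4,B5) ✗  (T3,B3,S4)→read(S4,B3) ✓  (T3,B5,S4)→read(S4,B5) ✗  (T4,B3,S2)→read(S2,B3) ✓  (T4,B5,S1)→read(S1,B5) ✓
Counterexample: (T1,B2,S4) — read(S4,B2) does not hold.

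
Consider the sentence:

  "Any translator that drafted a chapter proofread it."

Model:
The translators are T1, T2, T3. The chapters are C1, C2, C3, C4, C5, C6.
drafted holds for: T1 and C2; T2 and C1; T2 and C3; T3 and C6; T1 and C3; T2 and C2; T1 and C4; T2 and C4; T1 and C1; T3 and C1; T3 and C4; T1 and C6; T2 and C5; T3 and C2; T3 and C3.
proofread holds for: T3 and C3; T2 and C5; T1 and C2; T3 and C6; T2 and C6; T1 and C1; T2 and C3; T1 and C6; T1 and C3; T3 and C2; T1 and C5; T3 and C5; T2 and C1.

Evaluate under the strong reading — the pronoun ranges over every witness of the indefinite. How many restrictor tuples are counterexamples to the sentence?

5

"it" takes "a chapter" as antecedent — a donkey pronoun bound across the clause boundary.
Strong reading: for every (t,c) with drafted(t,c), proofread(t,c).
Restrictor pairs: (T1,C1) ✓  (T1,C2) ✓  (T1,C3) ✓  (T1,C4) ✗  (T1,C6) ✓  (T2,C1) ✓  (T2,C2) ✗  (T2,C3) ✓  (T2,C4) ✗  (T2,C5) ✓  (T3,C1) ✗  (T3,C2) ✓  (T3,C3) ✓  (T3,C4) ✗  (T3,C6) ✓
Counterexamples (restrictor pairs failing the scope): 5.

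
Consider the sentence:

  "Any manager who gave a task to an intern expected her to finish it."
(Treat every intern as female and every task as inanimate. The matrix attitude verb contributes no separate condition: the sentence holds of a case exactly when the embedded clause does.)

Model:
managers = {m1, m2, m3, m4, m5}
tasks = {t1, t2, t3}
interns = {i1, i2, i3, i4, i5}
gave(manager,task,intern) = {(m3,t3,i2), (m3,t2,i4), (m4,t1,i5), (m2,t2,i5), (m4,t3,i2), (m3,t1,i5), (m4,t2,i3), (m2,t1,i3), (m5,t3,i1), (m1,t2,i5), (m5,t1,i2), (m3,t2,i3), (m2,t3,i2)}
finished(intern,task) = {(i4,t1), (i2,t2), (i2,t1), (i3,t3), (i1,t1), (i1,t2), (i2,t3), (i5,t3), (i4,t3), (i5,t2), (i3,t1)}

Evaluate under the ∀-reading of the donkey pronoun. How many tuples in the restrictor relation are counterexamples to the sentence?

"her" takes "an intern" as antecedent and "it" takes "a task"; both are donkey pronouns co-varying with the restrictor.
Strong reading: for every (m,t,i) with gave(m,t,i), finished(i,t).
Restrictor triples: (m1,t2,i5)→finished(i5,t2) ✓  (m2,t1,i3)→finished(i3,t1) ✓  (m2,t2,i5)→finished(i5,t2) ✓  (m2,t3,i2)→finished(i2,t3) ✓  (m3,t1,i5)→finished(i5,t1) ✗  (m3,t2,i3)→finished(i3,t2) ✗  (m3,t2,i4)→finished(i4,t2) ✗  (m3,t3,i2)→finished(i2,t3) ✓  (m4,t1,i5)→finished(i5,t1) ✗  (m4,t2,i3)→finished(i3,t2) ✗  (m4,t3,i2)→finished(i2,t3) ✓  (m5,t1,i2)→finished(i2,t1) ✓  (m5,t3,i1)→finished(i1,t3) ✗
Counterexamples (restrictor triples failing the scope): 6.

6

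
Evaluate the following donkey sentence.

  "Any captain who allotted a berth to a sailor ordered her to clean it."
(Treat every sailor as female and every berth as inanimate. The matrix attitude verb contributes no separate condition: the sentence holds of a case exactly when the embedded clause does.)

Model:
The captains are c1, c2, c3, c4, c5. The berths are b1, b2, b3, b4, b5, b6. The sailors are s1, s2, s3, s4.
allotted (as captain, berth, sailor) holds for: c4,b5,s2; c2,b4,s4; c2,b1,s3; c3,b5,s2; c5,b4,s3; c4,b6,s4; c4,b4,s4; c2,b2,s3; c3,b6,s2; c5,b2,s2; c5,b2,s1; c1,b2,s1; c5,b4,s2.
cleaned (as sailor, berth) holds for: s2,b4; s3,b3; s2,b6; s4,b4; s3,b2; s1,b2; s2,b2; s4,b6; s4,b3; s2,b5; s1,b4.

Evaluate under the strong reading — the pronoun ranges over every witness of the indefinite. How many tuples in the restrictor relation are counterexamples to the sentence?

2

"her" takes "a sailor" as antecedent and "it" takes "a berth"; both are donkey pronouns co-varying with the restrictor.
Strong reading: for every (c,b,s) with allotted(c,b,s), cleaned(s,b).
Restrictor triples: (c1,b2,s1)→cleaned(s1,b2) ✓  (c2,b1,s3)→cleaned(s3,b1) ✗  (c2,b2,s3)→cleaned(s3,b2) ✓  (c2,b4,s4)→cleaned(s4,b4) ✓  (c3,b5,s2)→cleaned(s2,b5) ✓  (c3,b6,s2)→cleaned(s2,b6) ✓  (c4,b4,s4)→cleaned(s4,b4) ✓  (c4,b5,s2)→cleaned(s2,b5) ✓  (c4,b6,s4)→cleaned(s4,b6) ✓  (c5,b2,s1)→cleaned(s1,b2) ✓  (c5,b2,s2)→cleaned(s2,b2) ✓  (c5,b4,s2)→cleaned(s2,b4) ✓  (c5,b4,s3)→cleaned(s3,b4) ✗
Counterexamples (restrictor triples failing the scope): 2.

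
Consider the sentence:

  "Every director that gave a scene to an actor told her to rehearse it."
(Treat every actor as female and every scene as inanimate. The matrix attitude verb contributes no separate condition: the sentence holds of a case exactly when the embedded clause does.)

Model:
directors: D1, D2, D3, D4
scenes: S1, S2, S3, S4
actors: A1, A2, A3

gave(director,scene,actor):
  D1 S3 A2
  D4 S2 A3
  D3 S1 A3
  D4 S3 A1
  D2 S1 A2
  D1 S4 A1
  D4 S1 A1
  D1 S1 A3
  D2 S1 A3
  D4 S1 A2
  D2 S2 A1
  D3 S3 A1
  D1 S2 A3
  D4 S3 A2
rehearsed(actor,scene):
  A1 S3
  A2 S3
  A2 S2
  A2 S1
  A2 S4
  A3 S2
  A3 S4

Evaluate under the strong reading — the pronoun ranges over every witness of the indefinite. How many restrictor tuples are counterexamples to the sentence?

"her" takes "an actor" as antecedent and "it" takes "a scene"; both are donkey pronouns co-varying with the restrictor.
Strong reading: for every (d,s,a) with gave(d,s,a), rehearsed(a,s).
Restrictor triples: (D1,S1,A3)→rehearsed(A3,S1) ✗  (D1,S2,A3)→rehearsed(A3,S2) ✓  (D1,S3,A2)→rehearsed(A2,S3) ✓  (D1,S4,A1)→rehearsed(A1,S4) ✗  (D2,S1,A2)→rehearsed(A2,S1) ✓  (D2,S1,A3)→rehearsed(A3,S1) ✗  (D2,S2,A1)→rehearsed(A1,S2) ✗  (D3,S1,A3)→rehearsed(A3,S1) ✗  (D3,S3,A1)→rehearsed(A1,S3) ✓  (D4,S1,A1)→rehearsed(A1,S1) ✗  (D4,S1,A2)→rehearsed(A2,S1) ✓  (D4,S2,A3)→rehearsed(A3,S2) ✓  (D4,S3,A1)→rehearsed(A1,S3) ✓  (D4,S3,A2)→rehearsed(A2,S3) ✓
Counterexamples (restrictor triples failing the scope): 6.

6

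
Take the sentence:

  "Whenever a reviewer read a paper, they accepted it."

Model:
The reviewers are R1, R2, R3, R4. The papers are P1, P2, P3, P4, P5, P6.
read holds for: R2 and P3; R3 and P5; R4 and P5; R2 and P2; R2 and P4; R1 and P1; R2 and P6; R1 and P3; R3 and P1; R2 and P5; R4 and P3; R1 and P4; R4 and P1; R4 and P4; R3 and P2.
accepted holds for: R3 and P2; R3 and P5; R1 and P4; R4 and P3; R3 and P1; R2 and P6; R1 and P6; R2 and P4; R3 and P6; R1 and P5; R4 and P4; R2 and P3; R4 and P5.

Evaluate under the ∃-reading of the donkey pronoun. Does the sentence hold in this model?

True

"it" takes "a paper" as antecedent — a donkey pronoun bound across the clause boundary.
Weak reading: every reviewer r with some read-paper has at least one read-paper p such that accepted(r,p).
Per reviewer: R1:✓  R2:✓  R3:✓  R4:✓
Every reviewer in the restrictor has a witness.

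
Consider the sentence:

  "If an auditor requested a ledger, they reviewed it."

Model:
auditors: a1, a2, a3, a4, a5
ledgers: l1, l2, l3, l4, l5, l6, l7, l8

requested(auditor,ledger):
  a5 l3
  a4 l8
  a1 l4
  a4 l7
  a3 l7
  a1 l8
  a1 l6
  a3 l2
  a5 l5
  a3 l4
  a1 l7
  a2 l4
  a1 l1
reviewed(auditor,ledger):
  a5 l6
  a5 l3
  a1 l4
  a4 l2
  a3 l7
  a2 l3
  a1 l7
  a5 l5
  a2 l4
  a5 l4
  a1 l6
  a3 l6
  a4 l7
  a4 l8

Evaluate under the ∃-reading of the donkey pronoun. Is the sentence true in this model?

True

"it" takes "a ledger" as antecedent — a donkey pronoun bound across the clause boundary.
Weak reading: every auditor a with some requested-ledger has at least one requested-ledger l such that reviewed(a,l).
Per auditor: a1:✓  a2:✓  a3:✓  a4:✓  a5:✓
Every auditor in the restrictor has a witness.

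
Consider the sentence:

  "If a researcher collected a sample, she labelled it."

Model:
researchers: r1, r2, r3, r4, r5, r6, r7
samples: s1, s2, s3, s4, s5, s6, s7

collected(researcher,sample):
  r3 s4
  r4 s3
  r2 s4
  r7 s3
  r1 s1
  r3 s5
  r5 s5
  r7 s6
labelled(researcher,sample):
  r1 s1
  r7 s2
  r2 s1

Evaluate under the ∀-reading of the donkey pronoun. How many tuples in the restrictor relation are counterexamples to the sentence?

"it" takes "a sample" as antecedent — a donkey pronoun bound across the clause boundary.
Strong reading: for every (r,s) with collected(r,s), labelled(r,s).
Restrictor pairs: (r1,s1) ✓  (r2,s4) ✗  (r3,s4) ✗  (r3,s5) ✗  (r4,s3) ✗  (r5,s5) ✗  (r7,s3) ✗  (r7,s6) ✗
Counterexamples (restrictor pairs failing the scope): 7.

7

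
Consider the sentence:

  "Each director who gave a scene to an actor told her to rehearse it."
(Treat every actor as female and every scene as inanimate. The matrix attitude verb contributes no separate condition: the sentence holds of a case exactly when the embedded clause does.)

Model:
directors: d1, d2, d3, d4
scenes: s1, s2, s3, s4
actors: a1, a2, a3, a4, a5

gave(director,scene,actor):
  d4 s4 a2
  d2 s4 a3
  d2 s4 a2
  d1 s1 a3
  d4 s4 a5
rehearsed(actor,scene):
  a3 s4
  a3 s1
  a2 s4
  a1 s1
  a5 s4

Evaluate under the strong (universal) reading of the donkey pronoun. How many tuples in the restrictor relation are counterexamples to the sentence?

"her" takes "an actor" as antecedent and "it" takes "a scene"; both are donkey pronouns co-varying with the restrictor.
Strong reading: for every (d,s,a) with gave(d,s,a), rehearsed(a,s).
Restrictor triples: (d1,s1,a3)→rehearsed(a3,s1) ✓  (d2,s4,a2)→rehearsed(a2,s4) ✓  (d2,s4,a3)→rehearsed(a3,s4) ✓  (d4,s4,a2)→rehearsed(a2,s4) ✓  (d4,s4,a5)→rehearsed(a5,s4) ✓
Counterexamples (restrictor triples failing the scope): 0.

0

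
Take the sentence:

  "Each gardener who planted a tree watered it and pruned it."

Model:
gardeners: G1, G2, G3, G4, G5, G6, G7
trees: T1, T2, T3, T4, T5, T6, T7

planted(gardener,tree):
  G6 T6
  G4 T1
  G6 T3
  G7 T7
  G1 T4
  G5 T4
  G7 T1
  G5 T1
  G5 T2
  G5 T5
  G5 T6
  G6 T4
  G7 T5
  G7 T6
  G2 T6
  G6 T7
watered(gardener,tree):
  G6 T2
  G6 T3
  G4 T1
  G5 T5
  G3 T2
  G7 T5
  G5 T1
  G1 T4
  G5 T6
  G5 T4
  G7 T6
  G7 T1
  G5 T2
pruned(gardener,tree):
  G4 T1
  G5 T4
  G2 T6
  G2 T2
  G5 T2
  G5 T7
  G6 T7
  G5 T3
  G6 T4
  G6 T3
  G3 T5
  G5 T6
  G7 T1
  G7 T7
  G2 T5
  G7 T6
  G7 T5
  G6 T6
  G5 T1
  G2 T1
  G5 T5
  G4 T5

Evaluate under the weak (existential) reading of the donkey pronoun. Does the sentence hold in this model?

"it" takes "a tree" as antecedent — a donkey pronoun bound across the clause boundary.
Weak reading: every gardener g with some planted-tree has at least one planted-tree t such that watered(g,t) ∧ pruned(g,t).
Per gardener: G1:✗  G2:✗  G4:✓  G5:✓  G6:✓  G7:✓
G1 has no witness among its planted-trees.

False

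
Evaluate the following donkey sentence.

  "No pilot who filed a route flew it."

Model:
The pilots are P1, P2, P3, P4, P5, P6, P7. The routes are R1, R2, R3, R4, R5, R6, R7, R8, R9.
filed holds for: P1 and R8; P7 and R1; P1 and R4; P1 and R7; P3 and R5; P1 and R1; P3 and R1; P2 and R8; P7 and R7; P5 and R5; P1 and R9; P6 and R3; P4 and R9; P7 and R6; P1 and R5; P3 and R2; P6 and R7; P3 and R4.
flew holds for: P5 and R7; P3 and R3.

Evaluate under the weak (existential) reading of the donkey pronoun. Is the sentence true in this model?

"it" takes "a route" as antecedent — a donkey pronoun bound across the clause boundary.
Truth condition: for no (p,r) with filed(p,r) does flew(p,r) hold.
Restrictor pairs — does the scope hold? (P1,R1):fails  (P1,R4):fails  (P1,R5):fails  (P1,R7):fails  (P1,R8):fails  (P1,R9):fails  (P2,R8):fails  (P3,R1):fails  (P3,R2):fails  (P3,R4):fails  (P3,R5):fails  (P4,R9):fails  (P5,R5):fails  (P6,R3):fails  (P6,R7):fails  (P7,R1):fails  (P7,R6):fails  (P7,R7):fails
Scope holds for no restrictor pair, so the sentence is true.

True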